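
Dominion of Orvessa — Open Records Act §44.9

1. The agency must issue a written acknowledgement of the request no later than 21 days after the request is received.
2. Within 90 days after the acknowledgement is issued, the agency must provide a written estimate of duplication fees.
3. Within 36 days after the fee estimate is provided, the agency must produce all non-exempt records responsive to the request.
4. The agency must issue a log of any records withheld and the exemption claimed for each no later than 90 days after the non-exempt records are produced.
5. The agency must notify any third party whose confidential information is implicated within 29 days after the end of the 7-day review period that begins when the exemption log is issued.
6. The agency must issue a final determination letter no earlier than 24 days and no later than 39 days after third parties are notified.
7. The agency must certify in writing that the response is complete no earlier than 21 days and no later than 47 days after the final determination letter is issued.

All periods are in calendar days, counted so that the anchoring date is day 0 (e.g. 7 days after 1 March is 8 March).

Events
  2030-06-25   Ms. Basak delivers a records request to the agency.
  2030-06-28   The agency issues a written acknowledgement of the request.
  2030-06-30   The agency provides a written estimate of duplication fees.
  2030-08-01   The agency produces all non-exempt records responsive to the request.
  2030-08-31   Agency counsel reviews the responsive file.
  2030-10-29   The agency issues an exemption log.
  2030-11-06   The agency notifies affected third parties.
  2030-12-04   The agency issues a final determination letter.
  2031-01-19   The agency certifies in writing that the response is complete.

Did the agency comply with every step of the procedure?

Yes

Step 1 — counting 21 days from 2030-06-25 (when the request is received) gives a deadline of 2030-07-16; 2030-06-28 is within that limit.
Step 2 — counting 90 days from 2030-06-28 (when the acknowledgement is issued) gives a deadline of 2030-09-26; 2030-06-30 is within that limit.
Step 3 — counting 36 days from 2030-06-30 (when the fee estimate is provided) gives a deadline of 2030-08-05; completed 2030-08-01, before the deadline.
Step 4 — counting 90 days from 2030-08-01 (when the non-exempt records are produced) gives a deadline of 2030-10-30; done 2030-10-29 — timely.
Step 5 — counting 29 days from 2030-11-05 (end of the 7-day review period, which began when the exemption log is issued on 2030-10-29) gives a deadline of 2030-12-04; 2030-11-06 is within that limit.
Step 6 — 24 and 39 days from 2030-11-06 (when third parties are notified) are 2030-11-30 and 2030-12-15 respectively; done 2030-12-04, which is between those dates.
Step 7 — 21 and 47 days from 2030-12-04 (when the final determination letter is issued) are 2030-12-25 and 2031-01-20 respectively; done 2031-01-19 — within the window.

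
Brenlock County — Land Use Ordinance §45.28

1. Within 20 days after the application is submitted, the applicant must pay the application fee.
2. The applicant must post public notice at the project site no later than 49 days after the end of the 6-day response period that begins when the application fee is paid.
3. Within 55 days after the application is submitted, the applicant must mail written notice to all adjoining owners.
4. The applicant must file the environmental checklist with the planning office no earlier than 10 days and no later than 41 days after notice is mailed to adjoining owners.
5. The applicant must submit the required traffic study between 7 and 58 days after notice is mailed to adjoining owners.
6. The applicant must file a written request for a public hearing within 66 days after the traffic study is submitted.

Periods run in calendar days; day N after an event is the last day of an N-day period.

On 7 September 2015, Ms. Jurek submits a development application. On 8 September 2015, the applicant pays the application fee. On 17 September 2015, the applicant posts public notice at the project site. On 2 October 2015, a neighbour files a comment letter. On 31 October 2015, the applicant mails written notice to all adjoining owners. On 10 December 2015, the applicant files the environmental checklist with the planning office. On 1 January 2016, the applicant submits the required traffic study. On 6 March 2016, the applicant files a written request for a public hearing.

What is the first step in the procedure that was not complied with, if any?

Step 5

Step 1 — counting 20 days from 7 September 2015 (when the application is submitted) gives a deadline of 27 September 2015; 8 September 2015 is within that limit.
Step 2 — counting 49 days from 14 September 2015 (end of the 6-day response period, which began when the application fee is paid on 8 September 2015) gives a deadline of 2 November 2015; completed 17 September 2015, before the deadline.
Step 3 — counting 55 days from 7 September 2015 (when the application is submitted) gives a deadline of 1 November 2015; completed 31 October 2015, before the deadline.
Step 4 — 10 and 41 days from 31 October 2015 (when notice is mailed to adjoining owners) are 10 November 2015 and 11 December 2015 respectively; done 10 December 2015, which is between those dates.
Step 5 — 7 and 58 days from 31 October 2015 (when notice is mailed to adjoining owners) are 7 November 2015 and 28 December 2015 respectively; done 1 January 2016 — 4 days after the window closed.
The procedure was therefore not followed at step 5.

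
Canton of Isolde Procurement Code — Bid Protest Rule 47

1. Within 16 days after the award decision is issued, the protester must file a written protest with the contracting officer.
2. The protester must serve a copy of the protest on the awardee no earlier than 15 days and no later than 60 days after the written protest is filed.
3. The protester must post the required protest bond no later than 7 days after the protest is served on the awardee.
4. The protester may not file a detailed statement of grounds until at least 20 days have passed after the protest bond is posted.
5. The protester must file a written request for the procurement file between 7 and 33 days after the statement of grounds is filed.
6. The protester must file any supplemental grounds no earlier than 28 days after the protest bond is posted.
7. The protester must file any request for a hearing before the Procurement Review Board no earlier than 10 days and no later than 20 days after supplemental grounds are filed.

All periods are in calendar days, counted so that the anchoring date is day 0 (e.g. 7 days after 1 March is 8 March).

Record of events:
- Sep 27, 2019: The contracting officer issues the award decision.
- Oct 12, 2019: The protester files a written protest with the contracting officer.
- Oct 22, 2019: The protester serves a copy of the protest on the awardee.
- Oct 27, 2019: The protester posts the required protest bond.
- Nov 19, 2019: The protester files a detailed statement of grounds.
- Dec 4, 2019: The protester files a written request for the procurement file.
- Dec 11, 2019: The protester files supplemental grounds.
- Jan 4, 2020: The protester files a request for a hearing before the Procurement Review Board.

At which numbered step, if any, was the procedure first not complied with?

Step 2

(1) due by Sep 27, 2019 + 16 days = Oct 13, 2019; Oct 12, 2019 is within that limit.
(2) the permitted window runs from Oct 12, 2019 + 15 = Oct 27, 2019 to Oct 12, 2019 + 60 = Dec 11, 2019; Oct 22, 2019 is 5 days too early.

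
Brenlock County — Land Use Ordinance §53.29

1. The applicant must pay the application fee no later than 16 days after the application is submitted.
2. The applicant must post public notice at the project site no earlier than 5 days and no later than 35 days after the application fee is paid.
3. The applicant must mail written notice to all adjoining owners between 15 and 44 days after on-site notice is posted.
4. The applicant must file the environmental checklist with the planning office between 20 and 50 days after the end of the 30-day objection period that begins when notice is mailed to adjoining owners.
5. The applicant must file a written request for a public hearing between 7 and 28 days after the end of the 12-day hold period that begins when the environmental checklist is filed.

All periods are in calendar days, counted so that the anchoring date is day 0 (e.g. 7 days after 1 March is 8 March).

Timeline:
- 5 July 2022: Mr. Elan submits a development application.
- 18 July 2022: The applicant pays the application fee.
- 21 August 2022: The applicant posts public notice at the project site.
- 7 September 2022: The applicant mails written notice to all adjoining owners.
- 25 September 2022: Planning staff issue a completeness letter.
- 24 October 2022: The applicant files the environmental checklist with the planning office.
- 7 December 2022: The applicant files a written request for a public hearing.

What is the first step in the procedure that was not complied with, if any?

(1) due by 5 July 2022 + 16 days = 21 July 2022; 18 July 2022 is within that limit.
(2) the permitted window runs from 18 July 2022 + 5 = 23 July 2022 to 18 July 2022 + 35 = 22 August 2022; 21 August 2022 falls inside that range.
(3) the permitted window runs from 21 August 2022 + 15 = 5 September 2022 to 21 August 2022 + 44 = 4 October 2022; done 7 September 2022 — within the window.
(4) the permitted window runs from 7 October 2022 + 20 = 27 October 2022 to 7 October 2022 + 50 = 26 November 2022; 24 October 2022 is 3 days too early.
Later steps need not be reached.

Step 4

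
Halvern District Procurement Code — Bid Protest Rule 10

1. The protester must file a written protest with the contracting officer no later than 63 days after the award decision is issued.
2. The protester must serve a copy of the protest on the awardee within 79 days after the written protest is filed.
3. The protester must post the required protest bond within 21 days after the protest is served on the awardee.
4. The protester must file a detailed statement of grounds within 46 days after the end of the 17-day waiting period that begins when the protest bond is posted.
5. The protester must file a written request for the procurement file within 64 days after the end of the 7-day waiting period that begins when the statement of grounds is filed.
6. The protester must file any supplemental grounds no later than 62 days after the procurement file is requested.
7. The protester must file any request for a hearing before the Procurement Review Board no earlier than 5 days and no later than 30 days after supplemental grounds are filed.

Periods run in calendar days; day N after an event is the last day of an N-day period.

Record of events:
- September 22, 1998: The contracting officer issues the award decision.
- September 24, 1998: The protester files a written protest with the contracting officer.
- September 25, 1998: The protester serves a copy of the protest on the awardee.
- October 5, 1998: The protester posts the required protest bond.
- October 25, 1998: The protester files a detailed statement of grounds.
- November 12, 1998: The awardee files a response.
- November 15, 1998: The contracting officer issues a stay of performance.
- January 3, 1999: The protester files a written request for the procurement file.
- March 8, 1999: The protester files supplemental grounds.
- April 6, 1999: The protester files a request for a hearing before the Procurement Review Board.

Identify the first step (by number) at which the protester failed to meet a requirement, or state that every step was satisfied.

Step 6

Step 1: 63 days after September 22, 1998 (when the award decision is issued) is November 24, 1998; done September 24, 1998 — timely.
Step 2: 79 days after September 24, 1998 (when the written protest is filed) is December 12, 1998; September 25, 1998 is within that limit.
Step 3: 21 days after September 25, 1998 (when the protest is served on the awardee) is October 16, 1998; October 5, 1998 is within that limit.
Step 4: 46 days after October 22, 1998 (end of the 17-day waiting period, which began when the protest bond is posted on October 5, 1998) is December 7, 1998; completed October 25, 1998, before the deadline.
Step 5: 64 days after November 1, 1998 (end of the 7-day waiting period, which began when the statement of grounds is filed on October 25, 1998) is January 4, 1999; January 3, 1999 is within that limit.
Step 6: 62 days after January 3, 1999 (when the procurement file is requested) is March 6, 1999; March 8, 1999 misses that deadline by 2 days.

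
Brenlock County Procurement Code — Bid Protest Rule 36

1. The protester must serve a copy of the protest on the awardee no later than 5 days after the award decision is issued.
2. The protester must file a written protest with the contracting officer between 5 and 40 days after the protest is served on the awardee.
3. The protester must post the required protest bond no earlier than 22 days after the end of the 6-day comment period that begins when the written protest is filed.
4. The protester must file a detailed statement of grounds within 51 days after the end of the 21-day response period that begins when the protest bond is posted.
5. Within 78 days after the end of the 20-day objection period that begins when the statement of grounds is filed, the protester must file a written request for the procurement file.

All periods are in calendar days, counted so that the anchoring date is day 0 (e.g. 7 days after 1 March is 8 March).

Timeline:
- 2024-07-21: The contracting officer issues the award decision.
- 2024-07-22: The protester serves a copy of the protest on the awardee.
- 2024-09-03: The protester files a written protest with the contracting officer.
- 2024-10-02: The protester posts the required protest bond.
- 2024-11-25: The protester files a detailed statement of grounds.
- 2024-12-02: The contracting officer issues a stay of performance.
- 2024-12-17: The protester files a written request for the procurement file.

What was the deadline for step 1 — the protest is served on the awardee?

Step 1 runs from 2024-07-21, when the award decision is issued. 5 days after 2024-07-21 is 2024-07-26.

2024-07-26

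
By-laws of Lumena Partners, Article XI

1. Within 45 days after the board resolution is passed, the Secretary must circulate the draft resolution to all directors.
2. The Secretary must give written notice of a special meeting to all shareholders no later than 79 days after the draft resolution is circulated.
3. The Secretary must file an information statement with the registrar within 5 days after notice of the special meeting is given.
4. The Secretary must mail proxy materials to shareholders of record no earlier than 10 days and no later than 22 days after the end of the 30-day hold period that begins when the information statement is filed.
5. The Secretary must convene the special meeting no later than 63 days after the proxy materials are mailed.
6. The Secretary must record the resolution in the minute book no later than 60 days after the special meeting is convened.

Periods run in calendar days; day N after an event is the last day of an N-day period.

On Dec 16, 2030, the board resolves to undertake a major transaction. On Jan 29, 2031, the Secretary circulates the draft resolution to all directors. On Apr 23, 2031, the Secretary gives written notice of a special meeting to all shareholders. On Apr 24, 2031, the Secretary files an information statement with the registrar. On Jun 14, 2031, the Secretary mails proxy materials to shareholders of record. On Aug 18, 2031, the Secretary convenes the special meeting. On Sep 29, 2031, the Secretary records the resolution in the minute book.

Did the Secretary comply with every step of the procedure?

No

Step 1: 45 days after Dec 16, 2030 (when the board resolution is passed) is Jan 30, 2031; done Jan 29, 2031 — timely.
Step 2: 79 days after Jan 29, 2031 (when the draft resolution is circulated) is Apr 18, 2031; Apr 23, 2031 misses that deadline by 5 days.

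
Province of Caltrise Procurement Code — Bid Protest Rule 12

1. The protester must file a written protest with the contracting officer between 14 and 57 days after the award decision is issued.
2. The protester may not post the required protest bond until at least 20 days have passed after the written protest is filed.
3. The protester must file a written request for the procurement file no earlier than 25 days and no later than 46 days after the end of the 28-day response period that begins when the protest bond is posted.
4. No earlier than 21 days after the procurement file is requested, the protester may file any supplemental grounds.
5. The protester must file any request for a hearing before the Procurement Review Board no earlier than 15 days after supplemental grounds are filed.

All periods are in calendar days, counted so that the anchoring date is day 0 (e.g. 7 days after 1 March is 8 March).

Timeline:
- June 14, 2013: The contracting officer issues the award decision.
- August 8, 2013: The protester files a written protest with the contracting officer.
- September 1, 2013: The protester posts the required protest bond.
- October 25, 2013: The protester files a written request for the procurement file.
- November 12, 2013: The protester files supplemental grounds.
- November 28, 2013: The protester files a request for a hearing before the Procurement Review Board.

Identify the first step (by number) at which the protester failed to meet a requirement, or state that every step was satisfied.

Step 4

Step 1 — 14 and 57 days from June 14, 2013 (when the award decision is issued) are June 28, 2013 and August 10, 2013 respectively; done August 8, 2013 — within the window.
Step 2 — must wait 20 days from August 8, 2013 (when the written protest is filed), so not before August 28, 2013; done September 1, 2013, after the minimum wait.
Step 3 — 25 and 46 days from September 29, 2013 (end of the 28-day response period, which began when the protest bond is posted on September 1, 2013) are October 24, 2013 and November 14, 2013 respectively; October 25, 2013 falls inside that range.
Step 4 — must wait 21 days from October 25, 2013 (when the procurement file is requested), so not before November 15, 2013; acted on November 12, 2013, 3 days prematurely.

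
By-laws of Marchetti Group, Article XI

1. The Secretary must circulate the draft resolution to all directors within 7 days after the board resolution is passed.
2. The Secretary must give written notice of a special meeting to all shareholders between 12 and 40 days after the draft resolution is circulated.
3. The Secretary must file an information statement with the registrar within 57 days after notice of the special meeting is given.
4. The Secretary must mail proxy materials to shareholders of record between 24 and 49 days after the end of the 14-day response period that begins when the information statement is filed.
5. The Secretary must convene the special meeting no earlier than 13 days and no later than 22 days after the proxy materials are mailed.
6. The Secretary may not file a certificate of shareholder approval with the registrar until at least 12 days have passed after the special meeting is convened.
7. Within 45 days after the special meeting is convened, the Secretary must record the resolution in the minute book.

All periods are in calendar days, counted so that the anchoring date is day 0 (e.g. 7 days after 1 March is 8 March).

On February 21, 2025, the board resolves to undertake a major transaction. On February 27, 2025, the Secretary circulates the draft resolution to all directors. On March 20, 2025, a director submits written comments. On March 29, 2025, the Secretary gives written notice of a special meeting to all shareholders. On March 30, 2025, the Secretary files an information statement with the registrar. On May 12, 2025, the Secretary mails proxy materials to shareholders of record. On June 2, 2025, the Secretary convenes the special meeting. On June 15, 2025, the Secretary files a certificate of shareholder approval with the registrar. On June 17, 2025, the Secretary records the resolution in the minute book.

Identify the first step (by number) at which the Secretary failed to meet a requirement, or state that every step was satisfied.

Step 1: 7 days after February 21, 2025 (when the board resolution is passed) is February 28, 2025; done February 27, 2025 — timely.
Step 2: the window is 12–40 days after February 27, 2025 (when the draft resolution is circulated), so March 11, 2025 through April 8, 2025; March 29, 2025 falls inside that range.
Step 3: 57 days after March 29, 2025 (when notice of the special meeting is given) is May 25, 2025; completed March 30, 2025, before the deadline.
Step 4: the window is 24–49 days after April 13, 2025 (end of the 14-day response period, which began when the information statement is filed on March 30, 2025), so May 7, 2025 through June 1, 2025; May 12, 2025 falls inside that range.
Step 5: the window is 13–22 days after May 12, 2025 (when the proxy materials are mailed), so May 25, 2025 through June 3, 2025; done June 2, 2025, which is between those dates.
Step 6: the earliest permitted date is 12 days after June 2, 2025 (when the special meeting is convened), i.e. June 14, 2025; done June 15, 2025, after the minimum wait.
Step 7: 45 days after June 2, 2025 (when the special meeting is convened) is July 17, 2025; completed June 17, 2025, before the deadline.

None — every step was satisfied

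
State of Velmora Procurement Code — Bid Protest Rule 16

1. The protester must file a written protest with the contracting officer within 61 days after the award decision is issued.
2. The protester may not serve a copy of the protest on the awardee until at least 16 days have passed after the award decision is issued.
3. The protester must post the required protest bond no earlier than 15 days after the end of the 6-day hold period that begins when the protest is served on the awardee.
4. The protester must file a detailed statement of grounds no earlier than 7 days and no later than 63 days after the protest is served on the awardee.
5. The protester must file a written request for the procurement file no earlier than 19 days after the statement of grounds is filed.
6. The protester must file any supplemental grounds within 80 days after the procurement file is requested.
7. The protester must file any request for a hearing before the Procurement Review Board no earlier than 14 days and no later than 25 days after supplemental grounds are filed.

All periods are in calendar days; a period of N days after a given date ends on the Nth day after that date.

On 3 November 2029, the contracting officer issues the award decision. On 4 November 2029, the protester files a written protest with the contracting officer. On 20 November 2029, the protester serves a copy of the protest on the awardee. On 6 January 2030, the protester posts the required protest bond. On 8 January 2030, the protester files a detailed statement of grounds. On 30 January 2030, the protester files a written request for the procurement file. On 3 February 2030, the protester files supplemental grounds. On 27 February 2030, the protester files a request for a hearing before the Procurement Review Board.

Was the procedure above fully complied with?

Yes

(1) due by 3 November 2029 + 61 days = 3 January 2030; done 4 November 2029 — timely.
(2) permitted from 3 November 2029 + 16 days = 19 November 2029 onward; done 20 November 2029, after the minimum wait.
(3) permitted from 26 November 2029 + 15 days = 11 December 2029 onward; 6 January 2030 is on or after that date.
(4) the permitted window runs from 20 November 2029 + 7 = 27 November 2029 to 20 November 2029 + 63 = 22 January 2030; done 8 January 2030, which is between those dates.
(5) permitted from 8 January 2030 + 19 days = 27 January 2030 onward; 30 January 2030 is on or after that date.
(6) due by 30 January 2030 + 80 days = 20 April 2030; done 3 February 2030 — timely.
(7) the permitted window runs from 3 February 2030 + 14 = 17 February 2030 to 3 February 2030 + 25 = 28 February 2030; done 27 February 2030, which is between those dates.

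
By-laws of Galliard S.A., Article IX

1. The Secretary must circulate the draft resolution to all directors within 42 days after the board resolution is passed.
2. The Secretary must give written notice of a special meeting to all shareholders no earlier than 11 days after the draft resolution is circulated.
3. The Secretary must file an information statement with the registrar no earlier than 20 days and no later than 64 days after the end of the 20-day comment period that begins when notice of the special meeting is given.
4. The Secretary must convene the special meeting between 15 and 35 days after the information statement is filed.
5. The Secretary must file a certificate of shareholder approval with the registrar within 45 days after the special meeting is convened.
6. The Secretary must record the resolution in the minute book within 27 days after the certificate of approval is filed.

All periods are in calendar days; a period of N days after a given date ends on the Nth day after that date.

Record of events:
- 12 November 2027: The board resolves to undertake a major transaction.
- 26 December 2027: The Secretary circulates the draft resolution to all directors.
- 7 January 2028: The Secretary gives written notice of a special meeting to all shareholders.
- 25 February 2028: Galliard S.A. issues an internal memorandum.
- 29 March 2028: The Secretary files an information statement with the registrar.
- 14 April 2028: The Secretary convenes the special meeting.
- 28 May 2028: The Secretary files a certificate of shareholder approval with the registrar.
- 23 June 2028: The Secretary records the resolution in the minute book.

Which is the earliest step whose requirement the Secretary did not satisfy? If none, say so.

Step 1: 42 days after 12 November 2027 (when the board resolution is passed) is 24 December 2027; not done until 26 December 2027, 2 days after the deadline.

Step 1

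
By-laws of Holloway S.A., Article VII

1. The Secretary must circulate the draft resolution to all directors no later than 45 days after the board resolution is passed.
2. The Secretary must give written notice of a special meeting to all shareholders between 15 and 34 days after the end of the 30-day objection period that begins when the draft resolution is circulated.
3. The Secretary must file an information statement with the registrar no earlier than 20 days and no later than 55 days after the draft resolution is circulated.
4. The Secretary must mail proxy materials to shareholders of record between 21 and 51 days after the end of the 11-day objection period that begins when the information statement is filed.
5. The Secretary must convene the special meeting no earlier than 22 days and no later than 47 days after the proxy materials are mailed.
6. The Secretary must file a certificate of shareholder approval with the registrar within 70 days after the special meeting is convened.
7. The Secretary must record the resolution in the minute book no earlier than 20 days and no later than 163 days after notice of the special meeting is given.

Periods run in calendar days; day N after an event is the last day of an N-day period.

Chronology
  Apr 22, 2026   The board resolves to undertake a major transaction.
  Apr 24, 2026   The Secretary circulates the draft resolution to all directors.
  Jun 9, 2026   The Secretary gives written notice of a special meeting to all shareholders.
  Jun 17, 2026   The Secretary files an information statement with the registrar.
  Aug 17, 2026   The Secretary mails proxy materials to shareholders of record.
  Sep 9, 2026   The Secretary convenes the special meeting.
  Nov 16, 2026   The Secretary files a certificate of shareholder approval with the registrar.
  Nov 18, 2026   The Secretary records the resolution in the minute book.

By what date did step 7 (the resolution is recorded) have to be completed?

Nov 19, 2026

Step 7 runs from Jun 9, 2026, when notice of the special meeting is given. The window is 20–163 days after Jun 9, 2026; it closes on Nov 19, 2026.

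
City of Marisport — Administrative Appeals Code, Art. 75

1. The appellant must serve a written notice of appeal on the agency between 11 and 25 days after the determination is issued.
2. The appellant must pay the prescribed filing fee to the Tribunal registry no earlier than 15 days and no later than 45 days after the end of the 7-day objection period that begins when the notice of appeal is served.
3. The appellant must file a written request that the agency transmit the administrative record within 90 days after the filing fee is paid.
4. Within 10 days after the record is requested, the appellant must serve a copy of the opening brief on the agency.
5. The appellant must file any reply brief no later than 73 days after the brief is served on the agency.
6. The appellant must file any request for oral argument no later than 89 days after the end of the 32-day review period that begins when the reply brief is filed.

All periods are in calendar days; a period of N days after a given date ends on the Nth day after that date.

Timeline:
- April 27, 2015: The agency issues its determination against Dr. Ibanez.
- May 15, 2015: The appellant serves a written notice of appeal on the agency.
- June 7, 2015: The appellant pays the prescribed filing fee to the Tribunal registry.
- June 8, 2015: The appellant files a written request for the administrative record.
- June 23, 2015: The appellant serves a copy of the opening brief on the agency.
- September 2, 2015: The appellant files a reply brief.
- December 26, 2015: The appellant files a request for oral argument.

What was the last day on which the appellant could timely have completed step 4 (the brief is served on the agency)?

June 18, 2015

Step 4 runs from June 8, 2015, when the record is requested. 10 days after June 8, 2015 is June 18, 2015.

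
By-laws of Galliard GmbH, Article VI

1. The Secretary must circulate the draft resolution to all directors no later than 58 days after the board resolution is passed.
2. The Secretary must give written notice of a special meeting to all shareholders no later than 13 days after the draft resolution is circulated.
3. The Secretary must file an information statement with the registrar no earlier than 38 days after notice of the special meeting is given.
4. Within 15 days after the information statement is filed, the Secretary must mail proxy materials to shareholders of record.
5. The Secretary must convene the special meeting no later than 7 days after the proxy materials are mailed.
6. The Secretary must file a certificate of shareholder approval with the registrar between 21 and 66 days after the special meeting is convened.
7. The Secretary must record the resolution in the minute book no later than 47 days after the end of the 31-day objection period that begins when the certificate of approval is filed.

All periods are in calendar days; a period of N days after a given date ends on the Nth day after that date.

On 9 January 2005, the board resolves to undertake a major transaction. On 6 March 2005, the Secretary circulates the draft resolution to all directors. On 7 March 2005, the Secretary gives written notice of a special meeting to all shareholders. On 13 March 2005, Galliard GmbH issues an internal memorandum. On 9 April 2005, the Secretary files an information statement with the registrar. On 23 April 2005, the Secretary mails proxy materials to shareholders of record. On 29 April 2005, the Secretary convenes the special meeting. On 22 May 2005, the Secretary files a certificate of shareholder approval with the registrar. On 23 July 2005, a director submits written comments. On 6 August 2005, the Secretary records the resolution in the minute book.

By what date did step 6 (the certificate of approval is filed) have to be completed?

Step 6 runs from 29 April 2005, when the special meeting is convened. The window is 21–66 days after 29 April 2005; it closes on 4 July 2005.

4 July 2005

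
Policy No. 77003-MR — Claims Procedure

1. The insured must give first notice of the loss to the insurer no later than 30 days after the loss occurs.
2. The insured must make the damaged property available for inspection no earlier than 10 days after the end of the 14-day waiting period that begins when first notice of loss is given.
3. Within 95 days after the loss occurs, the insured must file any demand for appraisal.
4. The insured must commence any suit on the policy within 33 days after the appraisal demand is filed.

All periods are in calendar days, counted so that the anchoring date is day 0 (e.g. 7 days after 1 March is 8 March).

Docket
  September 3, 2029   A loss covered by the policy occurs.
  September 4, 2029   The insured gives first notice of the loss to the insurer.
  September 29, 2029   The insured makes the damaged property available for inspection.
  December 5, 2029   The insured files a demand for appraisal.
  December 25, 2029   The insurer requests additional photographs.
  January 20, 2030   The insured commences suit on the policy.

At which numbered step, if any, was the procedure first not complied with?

(1) due by September 3, 2029 + 30 days = October 3, 2029; done September 4, 2029 — timely.
(2) permitted from September 18, 2029 + 10 days = September 28, 2029 onward; September 29, 2029 is on or after that date.
(3) due by September 3, 2029 + 95 days = December 7, 2029; done December 5, 2029 — timely.
(4) due by December 5, 2029 + 33 days = January 7, 2030; not done until January 20, 2030, 13 days after the deadline.

Step 4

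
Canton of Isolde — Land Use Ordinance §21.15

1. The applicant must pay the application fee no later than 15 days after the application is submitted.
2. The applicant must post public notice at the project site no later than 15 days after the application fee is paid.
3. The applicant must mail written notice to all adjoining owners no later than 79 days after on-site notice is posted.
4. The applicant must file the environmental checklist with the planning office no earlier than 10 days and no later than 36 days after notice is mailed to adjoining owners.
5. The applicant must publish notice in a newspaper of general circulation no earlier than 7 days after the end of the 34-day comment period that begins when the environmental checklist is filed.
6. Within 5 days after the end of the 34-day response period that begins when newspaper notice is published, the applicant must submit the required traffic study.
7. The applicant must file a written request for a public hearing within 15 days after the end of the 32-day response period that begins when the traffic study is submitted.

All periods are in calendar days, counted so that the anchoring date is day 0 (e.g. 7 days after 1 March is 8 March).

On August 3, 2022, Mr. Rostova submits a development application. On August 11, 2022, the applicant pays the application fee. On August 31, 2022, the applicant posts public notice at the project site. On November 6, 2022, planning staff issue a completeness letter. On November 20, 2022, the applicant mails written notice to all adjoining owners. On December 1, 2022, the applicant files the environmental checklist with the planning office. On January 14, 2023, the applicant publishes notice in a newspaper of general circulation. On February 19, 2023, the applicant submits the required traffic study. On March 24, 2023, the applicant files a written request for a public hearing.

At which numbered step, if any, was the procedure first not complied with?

Step 2

Step 1 — counting 15 days from August 3, 2022 (when the application is submitted) gives a deadline of August 18, 2022; August 11, 2022 is within that limit.
Step 2 — counting 15 days from August 11, 2022 (when the application fee is paid) gives a deadline of August 26, 2022; not done until August 31, 2022, 5 days after the deadline.
Later steps need not be reached.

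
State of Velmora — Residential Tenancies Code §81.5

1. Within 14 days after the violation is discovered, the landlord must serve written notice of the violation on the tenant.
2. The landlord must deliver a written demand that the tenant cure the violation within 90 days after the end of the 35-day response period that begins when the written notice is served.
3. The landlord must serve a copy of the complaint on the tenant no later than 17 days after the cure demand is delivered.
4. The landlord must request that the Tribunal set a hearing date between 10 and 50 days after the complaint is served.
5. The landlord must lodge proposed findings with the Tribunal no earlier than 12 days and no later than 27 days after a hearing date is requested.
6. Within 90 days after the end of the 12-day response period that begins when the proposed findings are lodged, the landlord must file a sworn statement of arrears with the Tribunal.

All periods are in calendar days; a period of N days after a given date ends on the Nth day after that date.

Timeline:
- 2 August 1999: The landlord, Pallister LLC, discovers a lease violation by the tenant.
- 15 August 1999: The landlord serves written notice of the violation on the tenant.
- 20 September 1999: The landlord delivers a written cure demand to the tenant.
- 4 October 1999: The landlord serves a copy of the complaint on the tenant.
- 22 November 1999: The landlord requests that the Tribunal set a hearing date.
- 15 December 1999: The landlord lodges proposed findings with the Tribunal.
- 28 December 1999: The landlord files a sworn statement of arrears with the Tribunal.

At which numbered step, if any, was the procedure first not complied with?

None — every step was satisfied

Step 1 — counting 14 days from 2 August 1999 (when the violation is discovered) gives a deadline of 16 August 1999; done 15 August 1999 — timely.
Step 2 — counting 90 days from 19 September 1999 (end of the 35-day response period, which began when the written notice is served on 15 August 1999) gives a deadline of 18 December 1999; done 20 September 1999 — timely.
Step 3 — counting 17 days from 20 September 1999 (when the cure demand is delivered) gives a deadline of 7 October 1999; done 4 October 1999 — timely.
Step 4 — 10 and 50 days from 4 October 1999 (when the complaint is served) are 14 October 1999 and 23 November 1999 respectively; done 22 November 1999 — within the window.
Step 5 — 12 and 27 days from 22 November 1999 (when a hearing date is requested) are 4 December 1999 and 19 December 1999 respectively; done 15 December 1999 — within the window.
Step 6 — counting 90 days from 27 December 1999 (end of the 12-day response period, which began when the proposed findings are lodged on 15 December 1999) gives a deadline of 26 March 2000; done 28 December 1999 — timely.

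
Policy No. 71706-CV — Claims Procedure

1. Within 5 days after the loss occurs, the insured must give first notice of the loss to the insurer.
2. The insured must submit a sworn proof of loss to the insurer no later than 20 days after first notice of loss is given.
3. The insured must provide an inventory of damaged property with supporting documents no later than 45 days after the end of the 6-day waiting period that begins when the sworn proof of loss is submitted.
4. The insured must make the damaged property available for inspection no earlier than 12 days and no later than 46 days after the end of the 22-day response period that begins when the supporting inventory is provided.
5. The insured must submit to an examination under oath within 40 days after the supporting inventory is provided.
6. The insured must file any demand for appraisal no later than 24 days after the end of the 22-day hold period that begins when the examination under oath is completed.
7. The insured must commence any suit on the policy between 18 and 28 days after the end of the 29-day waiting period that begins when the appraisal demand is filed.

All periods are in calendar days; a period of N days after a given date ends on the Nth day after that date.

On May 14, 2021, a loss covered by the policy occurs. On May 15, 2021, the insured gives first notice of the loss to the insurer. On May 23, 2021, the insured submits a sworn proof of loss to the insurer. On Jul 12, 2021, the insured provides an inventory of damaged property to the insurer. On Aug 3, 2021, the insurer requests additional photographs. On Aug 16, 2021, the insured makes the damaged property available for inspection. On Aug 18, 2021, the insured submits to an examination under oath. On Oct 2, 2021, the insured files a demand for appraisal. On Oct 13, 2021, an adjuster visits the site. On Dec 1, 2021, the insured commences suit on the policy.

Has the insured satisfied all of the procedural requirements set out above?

Step 1: 5 days after May 14, 2021 (when the loss occurs) is May 19, 2021; May 15, 2021 is within that limit.
Step 2: 20 days after May 15, 2021 (when first notice of loss is given) is Jun 4, 2021; May 23, 2021 is within that limit.
Step 3: 45 days after May 29, 2021 (end of the 6-day waiting period, which began when the sworn proof of loss is submitted on May 23, 2021) is Jul 13, 2021; done Jul 12, 2021 — timely.
Step 4: the window is 12–46 days after Aug 3, 2021 (end of the 22-day response period, which began when the supporting inventory is provided on Jul 12, 2021), so Aug 15, 2021 through Sep 18, 2021; done Aug 16, 2021, which is between those dates.
Step 5: 40 days after Jul 12, 2021 (when the supporting inventory is provided) is Aug 21, 2021; completed Aug 18, 2021, before the deadline.
Step 6: 24 days after Sep 9, 2021 (end of the 22-day hold period, which began when the examination under oath is completed on Aug 18, 2021) is Oct 3, 2021; done Oct 2, 2021 — timely.
Step 7: the window is 18–28 days after Oct 31, 2021 (end of the 29-day waiting period, which began when the appraisal demand is filed on Oct 2, 2021), so Nov 18, 2021 through Nov 28, 2021; Dec 1, 2021 is 3 days past the end of the window.

No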